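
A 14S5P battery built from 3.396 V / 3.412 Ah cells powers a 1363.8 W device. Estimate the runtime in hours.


Step 1: E_pack = Ns * V_cell * Np * C_cell = 14 * 3.396 * 5 * 3.412 = 811.1 Wh
Step 2: t = E_pack / P = 811.1 / 1363.8 = 0.5947 hr

0.5947 hr


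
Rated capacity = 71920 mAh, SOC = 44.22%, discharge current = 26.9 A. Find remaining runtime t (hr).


Convert: C_total = 71920 mAh = 71.92 Ah
Step 1: remaining = SOC/100 * C_total = 44.22/100 * 71.92 = 31.803 Ah
Step 2: t = remaining / I = 31.803 / 26.9 = 1.182 hr

1.182 hr


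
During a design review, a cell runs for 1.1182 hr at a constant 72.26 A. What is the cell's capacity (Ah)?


C = I * t = 72.26 * 1.1182 = 80.80 Ah

80.80 Ah


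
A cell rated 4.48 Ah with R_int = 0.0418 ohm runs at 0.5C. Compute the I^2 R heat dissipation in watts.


Step 1: I = C_rate * capacity = 0.5 * 4.48 = 2.24 A
Step 2: Q = I^2 * R = 2.24^2 * 0.0418 = 5.0176 * 0.0418 = 0.2097 W

0.2097 W


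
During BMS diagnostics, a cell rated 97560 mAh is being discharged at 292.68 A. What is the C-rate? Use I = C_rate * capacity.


Convert: capacity = 97560 mAh = 97.56 Ah
Rearranging: C_rate = 292.68 / 97.56 = 3C

3C


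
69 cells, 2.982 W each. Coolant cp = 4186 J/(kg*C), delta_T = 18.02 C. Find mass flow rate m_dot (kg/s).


Step 1: Total heat Q = 69 * 2.982 W = 205.76 W
Step 2: denom = cp * dT = 4186 * 18.02 = 75432
Step 3: m_dot = 205.76 / 75432 = 0.002728 kg/s

0.002728 kg/s


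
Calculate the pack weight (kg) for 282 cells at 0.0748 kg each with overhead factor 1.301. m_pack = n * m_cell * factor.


m_pack = n * m_cell * overhead = 282 * 0.0748 * 1.301 = 27.44 kg

27.44 kg


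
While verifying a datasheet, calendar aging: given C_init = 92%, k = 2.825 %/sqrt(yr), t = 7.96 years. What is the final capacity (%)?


Step 1: sqrt(7.96 yr) = 2.8213
Step 2: drop = 2.825 * 2.8213 = 7.9702
Step 3: C_final = 92 - 7.9702 = 84.03%

84.03%


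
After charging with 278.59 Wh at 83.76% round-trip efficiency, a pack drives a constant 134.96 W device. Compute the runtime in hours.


Step 1: E_discharge = eta/100 * E_charge = 83.76/100 * 278.59 = 233.35 Wh
Step 2: t = E_discharge / P = 233.35 / 134.96 = 1.729 hr

1.729 hr


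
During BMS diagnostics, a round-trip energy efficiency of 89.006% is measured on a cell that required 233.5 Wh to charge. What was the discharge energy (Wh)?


E_dis = eta/100 * E_chg = 89.006/100 * 233.5 = 207.8 Wh

207.8 Wh


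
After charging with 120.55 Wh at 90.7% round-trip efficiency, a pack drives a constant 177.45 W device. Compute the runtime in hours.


Step 1: E_discharge = eta/100 * E_charge = 90.7/100 * 120.55 = 109.34 Wh
Step 2: t = E_discharge / P = 109.34 / 177.45 = 0.6162 hr

0.6162 hr


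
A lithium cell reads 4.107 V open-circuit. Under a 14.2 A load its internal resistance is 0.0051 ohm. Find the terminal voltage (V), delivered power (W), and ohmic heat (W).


Step 1: V_terminal = OCV - I*R = 4.107 - 14.2 * 0.0051 = 4.0346 V
Step 2: P_out = V_terminal * I = 4.0346 * 14.2 = 57.29 W
Step 3: Q = I^2 * R = 14.2^2 * 0.0051 = 1.028 W

V=4.0346 V, P=57.29 W, Q=1.028 W


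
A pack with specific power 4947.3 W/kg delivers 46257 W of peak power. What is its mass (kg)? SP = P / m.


m = P / SP = 46257 / 4947.3 = 9.350 kg

9.350 kg


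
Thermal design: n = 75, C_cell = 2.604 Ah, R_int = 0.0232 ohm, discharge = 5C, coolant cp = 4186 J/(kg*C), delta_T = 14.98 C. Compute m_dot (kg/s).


Step 1: I = 5 * 2.604 = 13.02 A
Step 2: Q_cell = I^2 * R = 13.02^2 * 0.0232 = 3.9329 W
Step 3: Q_total = 75 * 3.9329 = 294.97 W
Step 4: m_dot = Q_total / (cp * dT) = 294.97 / (4186 * 14.98) = 0.004704 kg/s

0.004704 kg/s


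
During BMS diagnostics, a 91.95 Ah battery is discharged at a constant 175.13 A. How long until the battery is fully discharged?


t = capacity / current = 91.95 / 175.13 = 0.5250 hr

0.5250 hr


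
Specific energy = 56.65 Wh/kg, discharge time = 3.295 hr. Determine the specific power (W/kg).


Specific power = 56.65 Wh/kg / 3.295 hr = 17.19 W/kg

17.19 W/kg


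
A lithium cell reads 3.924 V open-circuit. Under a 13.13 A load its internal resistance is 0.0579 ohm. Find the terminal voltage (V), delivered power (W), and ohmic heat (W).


Step 1: V_terminal = OCV - I*R = 3.924 - 13.13 * 0.0579 = 3.1638 V
Step 2: P_out = V_terminal * I = 3.1638 * 13.13 = 41.54 W
Step 3: Q = I^2 * R = 13.13^2 * 0.0579 = 9.982 W

V=3.1638 V, P=41.54 W, Q=9.982 W


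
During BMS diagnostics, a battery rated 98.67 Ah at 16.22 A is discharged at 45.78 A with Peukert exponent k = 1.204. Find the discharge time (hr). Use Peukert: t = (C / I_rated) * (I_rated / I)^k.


Step 1: t_rated = C / I_rated = 98.67 / 16.22 = 6.0832 hr
Step 2: ratio = 16.22 / 45.78 = 0.3543
Step 3: ratio^k = 0.3543^1.204 = 0.28671
Step 4: t = t_rated * ratio^k = 6.0832 * 0.28671 = 1.744 hr

1.744 hr


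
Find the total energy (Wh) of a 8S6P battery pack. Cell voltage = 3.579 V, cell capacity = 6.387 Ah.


V_pack = 8 * 3.579 = 28.632 V
C_pack = 6 * 6.387 = 38.322 Ah
E = V_pack * C_pack = 28.632 * 38.322 = 1097 Wh

1097 Wh


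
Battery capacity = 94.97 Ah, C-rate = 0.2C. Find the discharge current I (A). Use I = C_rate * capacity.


At 0.2C: I = 0.2 * 94.97 Ah = 18.994 A

18.994 A


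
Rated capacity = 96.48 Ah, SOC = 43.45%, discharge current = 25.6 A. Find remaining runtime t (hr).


Step 1: remaining = SOC/100 * C_total = 43.45/100 * 96.48 = 41.921 Ah
Step 2: t = remaining / I = 41.921 / 25.6 = 1.638 hr

1.638 hr


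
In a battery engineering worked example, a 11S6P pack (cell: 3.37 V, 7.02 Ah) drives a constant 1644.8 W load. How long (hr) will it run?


Step 1: E_pack = Ns * V_cell * Np * C_cell = 11 * 3.37 * 6 * 7.02 = 1561.4 Wh
Step 2: t = E_pack / P = 1561.4 / 1644.8 = 0.9493 hr

0.9493 hr


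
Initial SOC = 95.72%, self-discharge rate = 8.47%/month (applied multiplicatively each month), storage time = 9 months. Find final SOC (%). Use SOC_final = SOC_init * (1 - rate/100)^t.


decay = (1 - 8.47/100)^9 = 0.45089
SOC_final = 95.72 * 0.45089 = 43.16%

43.16%


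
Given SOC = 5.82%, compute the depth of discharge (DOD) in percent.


DOD = 100 - SOC = 100 - 5.82 = 94.18%

94.18%


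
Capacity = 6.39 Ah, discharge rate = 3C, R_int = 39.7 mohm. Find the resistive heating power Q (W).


Convert: R = 39.7 mohm = 0.0397 ohm
Step 1: I = C_rate * capacity = 3 * 6.39 = 19.17 A
Step 2: Q = I^2 * R = 19.17^2 * 0.0397 = 367.49 * 0.0397 = 14.59 W

14.59 W


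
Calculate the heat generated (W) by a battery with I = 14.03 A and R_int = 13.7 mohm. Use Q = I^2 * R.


Convert: R = 13.7 mohm = 0.0137 ohm
I^2 = 196.84
Q = 196.84 * 0.0137 = 2.697 W

2.697 W


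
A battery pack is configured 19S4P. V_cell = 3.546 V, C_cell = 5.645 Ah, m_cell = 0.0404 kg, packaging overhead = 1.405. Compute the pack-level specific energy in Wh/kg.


Step 1: V_pack = 19 * 3.546 = 67.374 V
Step 2: C_pack = 4 * 5.645 = 22.58 Ah
Step 3: E_pack = V_pack * C_pack = 67.374 * 22.58 = 1521.3 Wh
Step 4: m_pack = 19 * 4 * 0.0404 * 1.405 = 4.3139 kg
Step 5: ED = E_pack / m_pack = 1521.3 / 4.3139 = 352.7 Wh/kg

352.7 Wh/kg


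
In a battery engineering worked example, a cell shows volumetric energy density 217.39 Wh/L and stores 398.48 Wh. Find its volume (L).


V = E / ED = 398.48 / 217.39 = 1.833 L

1.833 L


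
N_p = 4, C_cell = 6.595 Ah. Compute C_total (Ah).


Parallel capacities add: 4 * 6.595 Ah = 26.38 Ah

26.38 Ah


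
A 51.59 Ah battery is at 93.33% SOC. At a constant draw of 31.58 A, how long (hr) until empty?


Step 1: remaining = SOC/100 * C_total = 93.33/100 * 51.59 = 48.149 Ah
Step 2: t = remaining / I = 48.149 / 31.58 = 1.525 hr

1.525 hr


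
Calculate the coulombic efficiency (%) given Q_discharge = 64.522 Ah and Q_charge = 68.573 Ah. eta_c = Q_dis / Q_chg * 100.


eta_c = Q_dis / Q_chg * 100 = 64.522 / 68.573 * 100 = 94.09%

94.09%


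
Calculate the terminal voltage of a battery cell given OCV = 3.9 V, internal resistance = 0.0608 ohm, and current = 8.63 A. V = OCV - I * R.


V = OCV - I*R = 3.9 - 8.63 * 0.0608 = 3.375 V

3.375 V


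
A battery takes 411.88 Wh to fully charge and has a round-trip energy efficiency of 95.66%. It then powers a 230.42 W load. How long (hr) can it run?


Step 1: E_discharge = eta/100 * E_charge = 95.66/100 * 411.88 = 394 Wh
Step 2: t = E_discharge / P = 394 / 230.42 = 1.710 hr

1.710 hr


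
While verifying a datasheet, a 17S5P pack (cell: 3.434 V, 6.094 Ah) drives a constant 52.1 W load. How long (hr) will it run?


Step 1: E_pack = Ns * V_cell * Np * C_cell = 17 * 3.434 * 5 * 6.094 = 1778.8 Wh
Step 2: t = E_pack / P = 1778.8 / 52.1 = 34.14 hr

34.14 hr


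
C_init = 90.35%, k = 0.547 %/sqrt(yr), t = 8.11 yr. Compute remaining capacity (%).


Step 1: sqrt(8.11 yr) = 2.8478
Step 2: drop = 0.547 * 2.8478 = 1.5577
Step 3: C_final = 90.35 - 1.5577 = 88.79%

88.79%


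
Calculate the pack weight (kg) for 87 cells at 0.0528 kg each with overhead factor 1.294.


Cell mass sum = 87 * 0.0528 = 4.5936 kg
With overhead 1.294: m_pack = 4.5936 * 1.294 = 5.944 kg

5.944 kg


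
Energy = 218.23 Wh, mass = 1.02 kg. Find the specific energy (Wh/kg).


ED = E / m = 218.23 / 1.02 = 214.0 Wh/kg

214.0 Wh/kg


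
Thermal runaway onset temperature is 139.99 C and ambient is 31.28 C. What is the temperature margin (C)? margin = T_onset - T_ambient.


margin = T_onset - T_ambient = 139.99 - 31.28 = 108.71 C

108.71 C


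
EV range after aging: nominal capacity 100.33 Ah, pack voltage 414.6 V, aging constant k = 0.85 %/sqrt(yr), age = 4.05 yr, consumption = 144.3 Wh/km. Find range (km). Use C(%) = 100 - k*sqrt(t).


Step 1: capacity retention = 100 - 0.85 * sqrt(4.05) = 100 - 0.85 * 2.0125 = 98.289%
Step 2: C_now = 100.33 * 98.289/100 = 98.613 Ah
Step 3: E_pack = V * C_now = 414.6 * 98.613 = 40885 Wh
Step 4: range = E_pack / consumption = 40885 / 144.3 = 283.3 km

283.3 km


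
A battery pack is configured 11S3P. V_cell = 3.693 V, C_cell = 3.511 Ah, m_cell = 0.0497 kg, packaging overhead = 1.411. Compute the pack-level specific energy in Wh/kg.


Step 1: V_pack = 11 * 3.693 = 40.623 V
Step 2: C_pack = 3 * 3.511 = 10.533 Ah
Step 3: E_pack = V_pack * C_pack = 40.623 * 10.533 = 427.88 Wh
Step 4: m_pack = 11 * 3 * 0.0497 * 1.411 = 2.3142 kg
Step 5: ED = E_pack / m_pack = 427.88 / 2.3142 = 184.9 Wh/kg

184.9 Wh/kg


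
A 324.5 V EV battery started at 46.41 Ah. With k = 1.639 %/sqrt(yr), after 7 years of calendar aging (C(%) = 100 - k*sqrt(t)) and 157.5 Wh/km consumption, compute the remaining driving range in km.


Step 1: capacity retention = 100 - 1.639 * sqrt(7) = 100 - 1.639 * 2.6458 = 95.664%
Step 2: C_now = 46.41 * 95.664/100 = 44.398 Ah
Step 3: E_pack = V * C_now = 324.5 * 44.398 = 14407 Wh
Step 4: range = E_pack / consumption = 14407 / 157.5 = 91.47 km

91.47 km


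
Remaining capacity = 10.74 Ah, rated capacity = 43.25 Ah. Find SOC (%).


SOC% = 10.74 / 43.25 * 100 = 24.83%

24.83%


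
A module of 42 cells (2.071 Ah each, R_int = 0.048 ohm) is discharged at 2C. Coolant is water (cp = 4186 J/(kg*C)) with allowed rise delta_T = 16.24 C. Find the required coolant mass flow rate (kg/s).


Step 1: I = 2 * 2.071 = 4.142 A
Step 2: Q_cell = I^2 * R = 4.142^2 * 0.048 = 0.8235 W
Step 3: Q_total = 42 * 0.8235 = 34.587 W
Step 4: m_dot = Q_total / (cp * dT) = 34.587 / (4186 * 16.24) = 5.088e-04 kg/s

5.088e-04 kg/s


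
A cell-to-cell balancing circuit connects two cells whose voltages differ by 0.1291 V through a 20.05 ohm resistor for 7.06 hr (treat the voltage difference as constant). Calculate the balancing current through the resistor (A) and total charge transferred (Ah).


I_bal = dV / R = 0.1291 / 20.05 = 0.0064389 A
Q = I_bal * t = 0.0064389 * 7.06 = 0.04546 Ah

I=0.0064389 A, Q=0.04546 Ah


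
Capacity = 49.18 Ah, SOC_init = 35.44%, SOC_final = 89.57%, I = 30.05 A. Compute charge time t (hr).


delta_Ah = 49.18 * (89.57 - 35.44) / 100 = 26.621 Ah
t = delta_Ah / I = 26.621 / 30.05 = 0.8859 hr

0.8859 hr


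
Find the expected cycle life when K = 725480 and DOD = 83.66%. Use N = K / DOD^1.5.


DOD^1.5 = 765.2
N = K / DOD^1.5 = 725480 / 765.2 = 948.1

948.1 cycles


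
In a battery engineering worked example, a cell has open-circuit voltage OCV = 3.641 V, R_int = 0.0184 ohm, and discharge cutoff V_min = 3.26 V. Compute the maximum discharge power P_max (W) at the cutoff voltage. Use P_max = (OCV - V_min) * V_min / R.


P_max = (OCV - V_min) * V_min / R = (3.641 - 3.26) * 3.26 / 0.0184 = 0.381 * 3.26 / 0.0184 = 67.50 W

67.50 W


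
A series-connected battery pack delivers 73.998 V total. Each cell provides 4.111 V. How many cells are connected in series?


Rearranging: n = V_pack / V_cell = 73.998 / 4.111 = 18 cells

18


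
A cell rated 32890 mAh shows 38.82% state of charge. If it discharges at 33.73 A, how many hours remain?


Convert: C_total = 32890 mAh = 32.89 Ah
Step 1: remaining = SOC/100 * C_total = 38.82/100 * 32.89 = 12.768 Ah
Step 2: t = remaining / I = 12.768 / 33.73 = 0.3785 hr

0.3785 hr


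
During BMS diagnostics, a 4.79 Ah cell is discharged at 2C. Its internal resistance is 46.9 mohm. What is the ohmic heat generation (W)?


Convert: R = 46.9 mohm = 0.0469 ohm
Step 1: I = C_rate * capacity = 2 * 4.79 = 9.58 A
Step 2: Q = I^2 * R = 9.58^2 * 0.0469 = 91.776 * 0.0469 = 4.304 W

4.304 W


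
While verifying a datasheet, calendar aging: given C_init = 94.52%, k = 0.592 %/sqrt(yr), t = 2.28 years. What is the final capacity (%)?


sqrt(t) = sqrt(2.28) = 1.51
C_final = 94.52 - 0.592 * 1.51 = 93.63%

93.63%


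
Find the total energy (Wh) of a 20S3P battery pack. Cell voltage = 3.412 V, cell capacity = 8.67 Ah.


V_pack = 20 * 3.412 = 68.24 V
C_pack = 3 * 8.67 = 26.01 Ah
E = V_pack * C_pack = 68.24 * 26.01 = 1775 Wh

1775 Wh


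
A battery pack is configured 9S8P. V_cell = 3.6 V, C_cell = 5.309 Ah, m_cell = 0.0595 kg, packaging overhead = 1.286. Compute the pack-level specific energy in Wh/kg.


Step 1: V_pack = 9 * 3.6 = 32.4 V
Step 2: C_pack = 8 * 5.309 = 42.472 Ah
Step 3: E_pack = V_pack * C_pack = 32.4 * 42.472 = 1376.1 Wh
Step 4: m_pack = 9 * 8 * 0.0595 * 1.286 = 5.5092 kg
Step 5: ED = E_pack / m_pack = 1376.1 / 5.5092 = 249.8 Wh/kg

249.8 Wh/kg


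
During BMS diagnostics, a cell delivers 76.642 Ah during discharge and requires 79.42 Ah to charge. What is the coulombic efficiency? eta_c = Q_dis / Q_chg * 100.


Coulombic efficiency = 76.642/79.42 * 100% = 96.50%

96.50%


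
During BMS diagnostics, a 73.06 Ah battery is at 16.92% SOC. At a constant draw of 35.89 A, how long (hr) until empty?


Step 1: remaining = SOC/100 * C_total = 16.92/100 * 73.06 = 12.362 Ah
Step 2: t = remaining / I = 12.362 / 35.89 = 0.3444 hr

0.3444 hr


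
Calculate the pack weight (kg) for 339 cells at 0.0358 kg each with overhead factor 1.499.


m_pack = n * m_cell * overhead = 339 * 0.0358 * 1.499 = 18.19 kg

18.19 kg


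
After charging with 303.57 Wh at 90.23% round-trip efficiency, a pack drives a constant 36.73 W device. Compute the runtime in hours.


Step 1: E_discharge = eta/100 * E_charge = 90.23/100 * 303.57 = 273.91 Wh
Step 2: t = E_discharge / P = 273.91 / 36.73 = 7.457 hr

7.457 hr


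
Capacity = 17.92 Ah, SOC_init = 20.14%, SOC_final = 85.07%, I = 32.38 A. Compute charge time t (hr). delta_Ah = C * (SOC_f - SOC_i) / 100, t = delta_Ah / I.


delta_Ah = 17.92 * (85.07 - 20.14) / 100 = 11.635 Ah
t = delta_Ah / I = 11.635 / 32.38 = 0.3593 hr

0.3593 hr


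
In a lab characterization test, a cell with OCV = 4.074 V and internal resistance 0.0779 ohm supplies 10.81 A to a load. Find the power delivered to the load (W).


Step 1: V_terminal = OCV - I*R = 4.074 - 10.81 * 0.0779 = 3.2319 V
Step 2: P_out = V_terminal * I = 3.2319 * 10.81 = 34.94 W

34.94 W


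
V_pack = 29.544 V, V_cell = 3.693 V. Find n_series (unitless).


Rearranging: n = V_pack / V_cell = 29.544 / 3.693 = 8 cells

8


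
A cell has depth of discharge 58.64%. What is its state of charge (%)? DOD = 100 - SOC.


SOC = 100 - DOD = 100 - 58.64 = 41.36%

41.36%


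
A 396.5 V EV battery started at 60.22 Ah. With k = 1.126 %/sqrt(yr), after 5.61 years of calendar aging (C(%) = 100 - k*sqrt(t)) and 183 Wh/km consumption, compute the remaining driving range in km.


Step 1: capacity retention = 100 - 1.126 * sqrt(5.61) = 100 - 1.126 * 2.3685 = 97.333%
Step 2: C_now = 60.22 * 97.333/100 = 58.614 Ah
Step 3: E_pack = V * C_now = 396.5 * 58.614 = 23240 Wh
Step 4: range = E_pack / consumption = 23240 / 183 = 127.0 km

127.0 km


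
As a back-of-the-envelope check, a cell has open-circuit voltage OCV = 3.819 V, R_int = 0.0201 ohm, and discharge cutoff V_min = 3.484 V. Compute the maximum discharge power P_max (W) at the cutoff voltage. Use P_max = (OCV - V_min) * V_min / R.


P_max = (OCV - V_min) * V_min / R = (3.819 - 3.484) * 3.484 / 0.0201 = 0.335 * 3.484 / 0.0201 = 58.07 W

58.07 W


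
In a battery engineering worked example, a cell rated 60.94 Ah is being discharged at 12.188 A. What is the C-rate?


C_rate = I / capacity = 12.188 / 60.94 = 0.2C

0.2C


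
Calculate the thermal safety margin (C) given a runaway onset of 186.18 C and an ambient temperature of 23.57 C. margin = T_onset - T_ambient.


Safety margin = 186.18 C - 23.57 C = 162.61 C

162.61 C


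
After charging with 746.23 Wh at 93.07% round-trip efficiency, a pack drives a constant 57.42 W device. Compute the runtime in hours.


Step 1: E_discharge = eta/100 * E_charge = 93.07/100 * 746.23 = 694.52 Wh
Step 2: t = E_discharge / P = 694.52 / 57.42 = 12.10 hr

12.10 hr


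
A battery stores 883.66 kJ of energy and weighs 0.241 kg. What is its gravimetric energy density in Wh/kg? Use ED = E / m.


Convert: E = 883.66 kJ = 245.46 Wh
ED = E / m = 245.46 / 0.241 = 1019 Wh/kg

1019 Wh/kg


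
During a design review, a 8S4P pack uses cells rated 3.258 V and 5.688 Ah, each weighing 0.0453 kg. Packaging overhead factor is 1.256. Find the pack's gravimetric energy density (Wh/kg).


Step 1: V_pack = 8 * 3.258 = 26.064 V
Step 2: C_pack = 4 * 5.688 = 22.752 Ah
Step 3: E_pack = V_pack * C_pack = 26.064 * 22.752 = 593.01 Wh
Step 4: m_pack = 8 * 4 * 0.0453 * 1.256 = 1.8207 kg
Step 5: ED = E_pack / m_pack = 593.01 / 1.8207 = 325.7 Wh/kg

325.7 Wh/kg


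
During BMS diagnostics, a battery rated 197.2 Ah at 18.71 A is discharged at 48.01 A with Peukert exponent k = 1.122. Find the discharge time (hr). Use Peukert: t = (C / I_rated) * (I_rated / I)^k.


Step 1: t_rated = C / I_rated = 197.2 / 18.71 = 10.54 hr
Step 2: ratio = 18.71 / 48.01 = 0.38971
Step 3: ratio^k = 0.38971^1.122 = 0.34739
Step 4: t = t_rated * ratio^k = 10.54 * 0.34739 = 3.661 hr

3.661 hr


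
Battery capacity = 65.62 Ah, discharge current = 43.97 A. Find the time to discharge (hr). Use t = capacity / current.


t = capacity / current = 65.62 / 43.97 = 1.492 hr

1.492 hr


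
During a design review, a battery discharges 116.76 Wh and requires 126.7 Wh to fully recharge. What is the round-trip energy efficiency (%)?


Round-trip efficiency = 116.76/126.7 * 100% = 92.15%

92.15%


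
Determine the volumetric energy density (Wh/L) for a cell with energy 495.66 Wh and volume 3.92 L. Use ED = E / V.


ED = E / V = 495.66 / 3.92 = 126.4 Wh/L

126.4 Wh/L


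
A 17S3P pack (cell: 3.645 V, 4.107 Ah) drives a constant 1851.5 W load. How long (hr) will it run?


Step 1: E_pack = Ns * V_cell * Np * C_cell = 17 * 3.645 * 3 * 4.107 = 763.47 Wh
Step 2: t = E_pack / P = 763.47 / 1851.5 = 0.4124 hr

0.4124 hr


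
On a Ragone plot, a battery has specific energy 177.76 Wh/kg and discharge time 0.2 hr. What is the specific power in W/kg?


P_specific = E / t = 177.76 / 0.2 = 888.8 W/kg

888.8 W/kg


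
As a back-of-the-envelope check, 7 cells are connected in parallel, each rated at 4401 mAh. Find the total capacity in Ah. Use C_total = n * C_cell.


Convert: C_cell = 4401 mAh = 4.401 Ah
C_total = 7 * 4.401 = 30.807 Ah

30.807 Ah


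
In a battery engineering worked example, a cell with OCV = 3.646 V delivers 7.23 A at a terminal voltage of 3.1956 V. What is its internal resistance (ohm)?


R = (OCV - V) / I = (3.646 - 3.1956) / 7.23 = 0.06230 ohm

0.06230 ohm


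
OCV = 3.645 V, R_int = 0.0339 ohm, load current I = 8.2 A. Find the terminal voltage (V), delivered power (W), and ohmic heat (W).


Step 1: V_terminal = OCV - I*R = 3.645 - 8.2 * 0.0339 = 3.367 V
Step 2: P_out = V_terminal * I = 3.367 * 8.2 = 27.61 W
Step 3: Q = I^2 * R = 8.2^2 * 0.0339 = 2.279 W

V=3.367 V, P=27.61 W, Q=2.279 W


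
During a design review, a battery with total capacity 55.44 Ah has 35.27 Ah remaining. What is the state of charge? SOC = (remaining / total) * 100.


SOC% = 35.27 / 55.44 * 100 = 63.62%

63.62%


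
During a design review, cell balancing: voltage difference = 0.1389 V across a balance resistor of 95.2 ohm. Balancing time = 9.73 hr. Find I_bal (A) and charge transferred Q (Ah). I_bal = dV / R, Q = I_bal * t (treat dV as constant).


First, Ohm's law: I_bal = 0.1389 V / 95.2 ohm = 0.001459 A
Then Q = I * t = 0.001459 A * 9.73 hr = 0.01420 Ah

I=0.001459 A, Q=0.01420 Ah


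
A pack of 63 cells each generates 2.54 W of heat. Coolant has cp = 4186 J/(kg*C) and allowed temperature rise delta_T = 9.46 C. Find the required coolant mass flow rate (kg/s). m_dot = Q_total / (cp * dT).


Step 1: Total heat Q = 63 * 2.54 W = 160.02 W
Step 2: denom = cp * dT = 4186 * 9.46 = 39600
Step 3: m_dot = 160.02 / 39600 = 0.004041 kg/s

0.004041 kg/s


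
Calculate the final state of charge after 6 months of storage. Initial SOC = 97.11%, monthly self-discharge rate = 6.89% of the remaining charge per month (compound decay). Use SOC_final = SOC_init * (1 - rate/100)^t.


Monthly retention factor = 1 - 6.89/100 = 0.9311
Over 6 months: factor^6 = 0.6516
SOC_final = 97.11 * 0.6516 = 63.28%

63.28%


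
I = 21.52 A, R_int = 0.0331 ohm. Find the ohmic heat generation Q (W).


Q = I^2 * R = 21.52^2 * 0.0331 = 15.33 W

15.33 W


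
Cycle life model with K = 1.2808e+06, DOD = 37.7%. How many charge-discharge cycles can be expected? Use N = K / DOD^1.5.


DOD^1.5 = 231.48
N = K / DOD^1.5 = 1.2808e+06 / 231.48 = 5533

5533 cycles


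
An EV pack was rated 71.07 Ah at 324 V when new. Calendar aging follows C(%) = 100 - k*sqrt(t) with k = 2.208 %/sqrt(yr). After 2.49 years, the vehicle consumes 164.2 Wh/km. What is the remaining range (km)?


Step 1: capacity retention = 100 - 2.208 * sqrt(2.49) = 100 - 2.208 * 1.578 = 96.516%
Step 2: C_now = 71.07 * 96.516/100 = 68.594 Ah
Step 3: E_pack = V * C_now = 324 * 68.594 = 22224 Wh
Step 4: range = E_pack / consumption = 22224 / 164.2 = 135.3 km

135.3 km


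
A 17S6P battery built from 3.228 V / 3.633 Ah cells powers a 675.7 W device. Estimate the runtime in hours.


Step 1: E_pack = Ns * V_cell * Np * C_cell = 17 * 3.228 * 6 * 3.633 = 1196.2 Wh
Step 2: t = E_pack / P = 1196.2 / 675.7 = 1.770 hr

1.770 hr


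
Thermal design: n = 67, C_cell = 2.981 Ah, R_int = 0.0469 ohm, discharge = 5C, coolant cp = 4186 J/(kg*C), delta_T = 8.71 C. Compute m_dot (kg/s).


Step 1: I = 5 * 2.981 = 14.905 A
Step 2: Q_cell = I^2 * R = 14.905^2 * 0.0469 = 10.419 W
Step 3: Q_total = 67 * 10.419 = 698.07 W
Step 4: m_dot = Q_total / (cp * dT) = 698.07 / (4186 * 8.71) = 0.01915 kg/s

0.01915 kg/s


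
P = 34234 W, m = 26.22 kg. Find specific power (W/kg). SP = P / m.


Specific power = 34234 W / 26.22 kg = 1306 W/kg

1306 W/kg


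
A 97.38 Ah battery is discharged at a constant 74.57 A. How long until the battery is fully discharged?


Runtime = 97.38 Ah / 74.57 A = 1.306 hr

1.306 hr


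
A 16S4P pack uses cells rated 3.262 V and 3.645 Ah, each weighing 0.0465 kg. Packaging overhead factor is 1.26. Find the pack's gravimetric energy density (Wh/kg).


Step 1: V_pack = 16 * 3.262 = 52.192 V
Step 2: C_pack = 4 * 3.645 = 14.58 Ah
Step 3: E_pack = V_pack * C_pack = 52.192 * 14.58 = 760.96 Wh
Step 4: m_pack = 16 * 4 * 0.0465 * 1.26 = 3.7498 kg
Step 5: ED = E_pack / m_pack = 760.96 / 3.7498 = 202.9 Wh/kg

202.9 Wh/kg


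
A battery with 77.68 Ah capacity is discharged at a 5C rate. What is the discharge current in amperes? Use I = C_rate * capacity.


I = C_rate * capacity = 5 * 77.68 = 388.4 A

388.4 A


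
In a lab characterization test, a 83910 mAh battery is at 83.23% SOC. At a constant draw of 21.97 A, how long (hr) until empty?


Convert: C_total = 83910 mAh = 83.91 Ah
Step 1: remaining = SOC/100 * C_total = 83.23/100 * 83.91 = 69.838 Ah
Step 2: t = remaining / I = 69.838 / 21.97 = 3.179 hr

3.179 hr


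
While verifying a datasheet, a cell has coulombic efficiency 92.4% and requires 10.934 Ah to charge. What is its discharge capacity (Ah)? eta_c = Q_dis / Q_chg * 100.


Q_dis = eta/100 * Q_chg = 92.4/100 * 10.934 = 10.10 Ah

10.10 Ah


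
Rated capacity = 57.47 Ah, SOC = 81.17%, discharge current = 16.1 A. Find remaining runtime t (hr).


Step 1: remaining = SOC/100 * C_total = 81.17/100 * 57.47 = 46.648 Ah
Step 2: t = remaining / I = 46.648 / 16.1 = 2.897 hr

2.897 hr


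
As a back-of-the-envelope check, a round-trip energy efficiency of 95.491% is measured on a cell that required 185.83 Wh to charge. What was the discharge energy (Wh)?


E_dis = eta/100 * E_chg = 95.491/100 * 185.83 = 177.5 Wh

177.5 Wh


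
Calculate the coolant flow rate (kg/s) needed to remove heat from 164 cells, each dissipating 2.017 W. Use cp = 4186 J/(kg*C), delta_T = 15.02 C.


Step 1: Total heat Q = 164 * 2.017 W = 330.79 W
Step 2: denom = cp * dT = 4186 * 15.02 = 62874
Step 3: m_dot = 330.79 / 62874 = 0.005261 kg/s

0.005261 kg/s


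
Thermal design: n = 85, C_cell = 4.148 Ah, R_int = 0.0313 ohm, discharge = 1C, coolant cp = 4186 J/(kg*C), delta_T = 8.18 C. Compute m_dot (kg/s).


Step 1: I = 1 * 4.148 = 4.148 A
Step 2: Q_cell = I^2 * R = 4.148^2 * 0.0313 = 0.53854 W
Step 3: Q_total = 85 * 0.53854 = 45.776 W
Step 4: m_dot = Q_total / (cp * dT) = 45.776 / (4186 * 8.18) = 0.001337 kg/s

0.001337 kg/s


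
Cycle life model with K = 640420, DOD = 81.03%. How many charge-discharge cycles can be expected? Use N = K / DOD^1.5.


Step 1: DOD^1.5 = 81.03^1.5 = 729.41
Step 2: N = 640420 / 729.41 = 878.0 cycles

878.0 cycles


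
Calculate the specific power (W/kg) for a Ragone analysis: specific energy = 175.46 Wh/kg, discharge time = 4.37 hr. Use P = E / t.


Specific power = 175.46 Wh/kg / 4.37 hr = 40.15 W/kg

40.15 W/kg


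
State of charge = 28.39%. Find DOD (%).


DOD = 100 - SOC = 100 - 28.39 = 71.61%

71.61%


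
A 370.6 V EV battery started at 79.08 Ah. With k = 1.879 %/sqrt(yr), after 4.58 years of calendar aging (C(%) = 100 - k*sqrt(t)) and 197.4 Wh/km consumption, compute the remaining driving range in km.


Step 1: capacity retention = 100 - 1.879 * sqrt(4.58) = 100 - 1.879 * 2.1401 = 95.979%
Step 2: C_now = 79.08 * 95.979/100 = 75.9 Ah
Step 3: E_pack = V * C_now = 370.6 * 75.9 = 28129 Wh
Step 4: range = E_pack / consumption = 28129 / 197.4 = 142.5 km

142.5 km


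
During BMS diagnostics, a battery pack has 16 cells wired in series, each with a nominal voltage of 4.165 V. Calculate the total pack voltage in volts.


V_pack = n * V_cell = 16 * 4.165 = 66.64 V

66.64 V


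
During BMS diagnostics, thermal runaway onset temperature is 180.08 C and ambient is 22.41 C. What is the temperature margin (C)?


margin = T_onset - T_ambient = 180.08 - 22.41 = 157.67 C

157.67 C


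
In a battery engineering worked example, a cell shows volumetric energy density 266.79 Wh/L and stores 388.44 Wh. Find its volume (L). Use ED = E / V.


V = E / ED = 388.44 / 266.79 = 1.456 L

1.456 L


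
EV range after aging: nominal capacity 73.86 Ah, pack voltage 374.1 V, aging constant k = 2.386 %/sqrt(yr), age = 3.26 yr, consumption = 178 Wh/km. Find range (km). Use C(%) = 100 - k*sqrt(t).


Step 1: capacity retention = 100 - 2.386 * sqrt(3.26) = 100 - 2.386 * 1.8055 = 95.692%
Step 2: C_now = 73.86 * 95.692/100 = 70.678 Ah
Step 3: E_pack = V * C_now = 374.1 * 70.678 = 26441 Wh
Step 4: range = E_pack / consumption = 26441 / 178 = 148.5 km

148.5 km


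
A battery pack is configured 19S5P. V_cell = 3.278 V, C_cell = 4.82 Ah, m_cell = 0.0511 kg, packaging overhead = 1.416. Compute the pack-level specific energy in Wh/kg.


Step 1: V_pack = 19 * 3.278 = 62.282 V
Step 2: C_pack = 5 * 4.82 = 24.1 Ah
Step 3: E_pack = V_pack * C_pack = 62.282 * 24.1 = 1501 Wh
Step 4: m_pack = 19 * 5 * 0.0511 * 1.416 = 6.874 kg
Step 5: ED = E_pack / m_pack = 1501 / 6.874 = 218.4 Wh/kg

218.4 Wh/kg


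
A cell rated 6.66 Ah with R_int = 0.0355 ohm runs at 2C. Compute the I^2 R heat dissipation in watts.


Step 1: I = C_rate * capacity = 2 * 6.66 = 13.32 A
Step 2: Q = I^2 * R = 13.32^2 * 0.0355 = 177.42 * 0.0355 = 6.298 W

6.298 W


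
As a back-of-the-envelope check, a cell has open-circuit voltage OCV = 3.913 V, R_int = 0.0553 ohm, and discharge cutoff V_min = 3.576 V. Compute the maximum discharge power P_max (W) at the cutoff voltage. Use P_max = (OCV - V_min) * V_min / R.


P_max = (OCV - V_min) * V_min / R = (3.913 - 3.576) * 3.576 / 0.0553 = 0.337 * 3.576 / 0.0553 = 21.79 W

21.79 W


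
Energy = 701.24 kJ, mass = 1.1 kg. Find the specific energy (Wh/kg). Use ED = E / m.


Convert: E = 701.24 kJ = 194.79 Wh
ED = E / m = 194.79 / 1.1 = 177.1 Wh/kg

177.1 Wh/kg


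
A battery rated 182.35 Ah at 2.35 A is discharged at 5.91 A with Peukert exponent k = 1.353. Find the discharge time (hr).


Step 1: t_rated = C / I_rated = 182.35 / 2.35 = 77.596 hr
Step 2: ratio = 2.35 / 5.91 = 0.39763
Step 3: ratio^k = 0.39763^1.353 = 0.28714
Step 4: t = t_rated * ratio^k = 77.596 * 0.28714 = 22.28 hr

22.28 hr


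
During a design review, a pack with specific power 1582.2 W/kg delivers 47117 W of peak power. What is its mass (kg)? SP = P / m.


m = P / SP = 47117 / 1582.2 = 29.78 kg

29.78 kg


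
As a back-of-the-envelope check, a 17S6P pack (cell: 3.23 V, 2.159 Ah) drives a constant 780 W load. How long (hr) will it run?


Step 1: E_pack = Ns * V_cell * Np * C_cell = 17 * 3.23 * 6 * 2.159 = 711.3 Wh
Step 2: t = E_pack / P = 711.3 / 780 = 0.9119 hr

0.9119 hr


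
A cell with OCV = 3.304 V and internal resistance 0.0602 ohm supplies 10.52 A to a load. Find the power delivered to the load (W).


Step 1: V_terminal = OCV - I*R = 3.304 - 10.52 * 0.0602 = 2.6707 V
Step 2: P_out = V_terminal * I = 2.6707 * 10.52 = 28.10 W

28.10 W


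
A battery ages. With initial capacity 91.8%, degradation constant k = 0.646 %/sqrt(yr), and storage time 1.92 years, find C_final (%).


sqrt(t) = sqrt(1.92) = 1.3856
C_final = 91.8 - 0.646 * 1.3856 = 90.90%

90.90%


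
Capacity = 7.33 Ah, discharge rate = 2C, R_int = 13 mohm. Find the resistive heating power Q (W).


Convert: R = 13 mohm = 0.013 ohm
Step 1: I = C_rate * capacity = 2 * 7.33 = 14.66 A
Step 2: Q = I^2 * R = 14.66^2 * 0.013 = 214.92 * 0.013 = 2.794 W

2.794 W


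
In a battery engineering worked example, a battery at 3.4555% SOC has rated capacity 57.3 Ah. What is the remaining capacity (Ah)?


remaining = SOC / 100 * total = 3.4555 / 100 * 57.3 = 1.980 Ah

1.980 Ah


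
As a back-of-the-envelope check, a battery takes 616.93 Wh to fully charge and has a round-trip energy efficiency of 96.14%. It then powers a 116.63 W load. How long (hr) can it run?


Step 1: E_discharge = eta/100 * E_charge = 96.14/100 * 616.93 = 593.12 Wh
Step 2: t = E_discharge / P = 593.12 / 116.63 = 5.085 hr

5.085 hr


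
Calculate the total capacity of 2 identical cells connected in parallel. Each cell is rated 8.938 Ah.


C_total = 2 * 8.938 = 17.876 Ah

17.876 Ah


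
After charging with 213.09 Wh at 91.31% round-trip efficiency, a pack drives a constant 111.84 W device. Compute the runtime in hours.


Step 1: E_discharge = eta/100 * E_charge = 91.31/100 * 213.09 = 194.57 Wh
Step 2: t = E_discharge / P = 194.57 / 111.84 = 1.740 hr

1.740 hr


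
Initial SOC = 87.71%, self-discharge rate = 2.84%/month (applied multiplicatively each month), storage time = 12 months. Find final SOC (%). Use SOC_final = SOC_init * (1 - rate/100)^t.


Monthly retention factor = 1 - 2.84/100 = 0.9716
Over 12 months: factor^12 = 0.7077
SOC_final = 87.71 * 0.7077 = 62.07%

62.07%


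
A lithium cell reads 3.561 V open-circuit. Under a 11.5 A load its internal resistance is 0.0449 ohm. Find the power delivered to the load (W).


Step 1: V_terminal = OCV - I*R = 3.561 - 11.5 * 0.0449 = 3.0447 V
Step 2: P_out = V_terminal * I = 3.0447 * 11.5 = 35.01 W

35.01 W


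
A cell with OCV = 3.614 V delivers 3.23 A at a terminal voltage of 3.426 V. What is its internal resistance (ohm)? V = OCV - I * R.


R = (OCV - V) / I = (3.614 - 3.426) / 3.23 = 0.05820 ohm

0.05820 ohm


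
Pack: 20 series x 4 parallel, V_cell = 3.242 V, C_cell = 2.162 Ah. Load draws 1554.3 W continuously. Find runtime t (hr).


Step 1: E_pack = Ns * V_cell * Np * C_cell = 20 * 3.242 * 4 * 2.162 = 560.74 Wh
Step 2: t = E_pack / P = 560.74 / 1554.3 = 0.3608 hr

0.3608 hr


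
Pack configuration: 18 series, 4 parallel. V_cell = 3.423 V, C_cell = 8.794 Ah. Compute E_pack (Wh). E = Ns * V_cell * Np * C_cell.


V_pack = 18 * 3.423 = 61.614 V
C_pack = 4 * 8.794 = 35.176 Ah
E = V_pack * C_pack = 61.614 * 35.176 = 2167 Wh

2167 Wh


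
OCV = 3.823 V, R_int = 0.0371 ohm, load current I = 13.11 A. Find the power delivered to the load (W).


Step 1: V_terminal = OCV - I*R = 3.823 - 13.11 * 0.0371 = 3.3366 V
Step 2: P_out = V_terminal * I = 3.3366 * 13.11 = 43.74 W

43.74 W


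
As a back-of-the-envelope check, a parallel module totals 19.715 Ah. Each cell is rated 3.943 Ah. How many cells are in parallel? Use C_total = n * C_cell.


n = C_total / C_cell = 19.715 / 3.943 = 5

5


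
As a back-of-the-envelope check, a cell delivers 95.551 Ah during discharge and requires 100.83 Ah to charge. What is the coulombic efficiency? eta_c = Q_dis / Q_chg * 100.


Coulombic efficiency = 95.551/100.83 * 100% = 94.76%

94.76%


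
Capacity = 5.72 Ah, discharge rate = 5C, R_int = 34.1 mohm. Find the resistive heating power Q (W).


Convert: R = 34.1 mohm = 0.0341 ohm
Step 1: I = C_rate * capacity = 5 * 5.72 = 28.6 A
Step 2: Q = I^2 * R = 28.6^2 * 0.0341 = 817.96 * 0.0341 = 27.89 W

27.89 W


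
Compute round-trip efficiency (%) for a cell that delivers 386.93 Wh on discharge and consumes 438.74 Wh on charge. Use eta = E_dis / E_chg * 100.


eta_e = E_dis / E_chg * 100 = 386.93 / 438.74 * 100 = 88.19%

88.19%


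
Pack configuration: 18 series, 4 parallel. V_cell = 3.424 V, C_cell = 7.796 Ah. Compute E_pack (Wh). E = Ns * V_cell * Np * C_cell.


E = Ns * Vcell * Np * Ccell = 18 * 3.424 * 4 * 7.796 = 1922 Wh

1922 Wh


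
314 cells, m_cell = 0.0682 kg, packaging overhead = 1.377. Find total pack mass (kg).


m_pack = n * m_cell * overhead = 314 * 0.0682 * 1.377 = 29.49 kg

29.49 kg


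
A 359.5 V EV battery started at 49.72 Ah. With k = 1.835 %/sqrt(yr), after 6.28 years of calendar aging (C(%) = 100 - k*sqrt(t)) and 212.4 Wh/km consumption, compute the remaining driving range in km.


Step 1: capacity retention = 100 - 1.835 * sqrt(6.28) = 100 - 1.835 * 2.506 = 95.401%
Step 2: C_now = 49.72 * 95.401/100 = 47.433 Ah
Step 3: E_pack = V * C_now = 359.5 * 47.433 = 17052 Wh
Step 4: range = E_pack / consumption = 17052 / 212.4 = 80.28 km

80.28 km


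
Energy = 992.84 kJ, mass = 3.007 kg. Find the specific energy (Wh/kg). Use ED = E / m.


Convert: E = 992.84 kJ = 275.79 Wh
ED = E / m = 275.79 / 3.007 = 91.72 Wh/kg

91.72 Wh/kg


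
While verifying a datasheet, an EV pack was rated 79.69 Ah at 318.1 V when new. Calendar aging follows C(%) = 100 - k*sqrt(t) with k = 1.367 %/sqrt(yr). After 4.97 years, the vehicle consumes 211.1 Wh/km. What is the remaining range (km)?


Step 1: capacity retention = 100 - 1.367 * sqrt(4.97) = 100 - 1.367 * 2.2293 = 96.953%
Step 2: C_now = 79.69 * 96.953/100 = 77.262 Ah
Step 3: E_pack = V * C_now = 318.1 * 77.262 = 24577 Wh
Step 4: range = E_pack / consumption = 24577 / 211.1 = 116.4 km

116.4 km


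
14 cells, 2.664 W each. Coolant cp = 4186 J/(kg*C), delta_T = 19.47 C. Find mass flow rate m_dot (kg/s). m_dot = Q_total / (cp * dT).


Step 1: Total heat Q = 14 * 2.664 W = 37.296 W
Step 2: denom = cp * dT = 4186 * 19.47 = 81501
Step 3: m_dot = 37.296 / 81501 = 4.576e-04 kg/s

4.576e-04 kg/s


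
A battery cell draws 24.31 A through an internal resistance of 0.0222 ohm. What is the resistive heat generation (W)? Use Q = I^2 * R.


I^2 = 590.98
Q = 590.98 * 0.0222 = 13.12 W

13.12 W


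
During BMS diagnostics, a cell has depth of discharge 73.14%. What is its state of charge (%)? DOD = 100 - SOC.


SOC = 100 - DOD = 100 - 73.14 = 26.86%

26.86%


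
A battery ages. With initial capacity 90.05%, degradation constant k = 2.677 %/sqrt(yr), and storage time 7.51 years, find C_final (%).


Step 1: sqrt(7.51 yr) = 2.7404
Step 2: drop = 2.677 * 2.7404 = 7.3361
Step 3: C_final = 90.05 - 7.3361 = 82.71%

82.71%


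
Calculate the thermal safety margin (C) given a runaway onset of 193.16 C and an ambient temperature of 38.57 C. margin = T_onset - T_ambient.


margin = T_onset - T_ambient = 193.16 - 38.57 = 154.59 C

154.59 C


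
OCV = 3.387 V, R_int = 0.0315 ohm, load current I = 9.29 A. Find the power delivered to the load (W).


Step 1: V_terminal = OCV - I*R = 3.387 - 9.29 * 0.0315 = 3.0944 V
Step 2: P_out = V_terminal * I = 3.0944 * 9.29 = 28.75 W

28.75 W


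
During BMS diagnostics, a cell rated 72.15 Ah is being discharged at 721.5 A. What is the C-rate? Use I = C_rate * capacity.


C_rate = I / capacity = 721.5 / 72.15 = 10C

10C


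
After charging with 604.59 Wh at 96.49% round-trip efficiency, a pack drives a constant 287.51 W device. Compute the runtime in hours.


Step 1: E_discharge = eta/100 * E_charge = 96.49/100 * 604.59 = 583.37 Wh
Step 2: t = E_discharge / P = 583.37 / 287.51 = 2.029 hr

2.029 hr


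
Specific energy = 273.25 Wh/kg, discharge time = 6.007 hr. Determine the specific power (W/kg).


P_specific = E / t = 273.25 / 6.007 = 45.49 W/kg

45.49 W/kg


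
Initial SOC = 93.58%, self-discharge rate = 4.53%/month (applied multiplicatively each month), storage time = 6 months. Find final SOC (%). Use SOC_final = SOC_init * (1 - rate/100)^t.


Monthly retention factor = 1 - 4.53/100 = 0.9547
Over 6 months: factor^6 = 0.75718
SOC_final = 93.58 * 0.75718 = 70.86%

70.86%


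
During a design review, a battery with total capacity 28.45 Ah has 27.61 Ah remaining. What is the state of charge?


SOC% = 27.61 / 28.45 * 100 = 97.05%

97.05%


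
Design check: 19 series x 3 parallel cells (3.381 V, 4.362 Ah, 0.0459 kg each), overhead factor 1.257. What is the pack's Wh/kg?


Step 1: V_pack = 19 * 3.381 = 64.239 V
Step 2: C_pack = 3 * 4.362 = 13.086 Ah
Step 3: E_pack = V_pack * C_pack = 64.239 * 13.086 = 840.63 Wh
Step 4: m_pack = 19 * 3 * 0.0459 * 1.257 = 3.2887 kg
Step 5: ED = E_pack / m_pack = 840.63 / 3.2887 = 255.6 Wh/kg

255.6 Wh/kg


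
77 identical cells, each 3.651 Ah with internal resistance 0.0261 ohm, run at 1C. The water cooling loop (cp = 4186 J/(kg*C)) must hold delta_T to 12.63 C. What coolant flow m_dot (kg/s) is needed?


Step 1: I = 1 * 3.651 = 3.651 A
Step 2: Q_cell = I^2 * R = 3.651^2 * 0.0261 = 0.34791 W
Step 3: Q_total = 77 * 0.34791 = 26.789 W
Step 4: m_dot = Q_total / (cp * dT) = 26.789 / (4186 * 12.63) = 5.067e-04 kg/s

5.067e-04 kg/s


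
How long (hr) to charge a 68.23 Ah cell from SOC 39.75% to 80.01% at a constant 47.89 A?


delta_Ah = 68.23 * (80.01 - 39.75) / 100 = 27.469 Ah
t = delta_Ah / I = 27.469 / 47.89 = 0.5736 hr

0.5736 hr


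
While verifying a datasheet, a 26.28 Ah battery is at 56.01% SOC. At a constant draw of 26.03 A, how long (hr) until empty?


Step 1: remaining = SOC/100 * C_total = 56.01/100 * 26.28 = 14.719 Ah
Step 2: t = remaining / I = 14.719 / 26.03 = 0.5655 hr

0.5655 hr
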